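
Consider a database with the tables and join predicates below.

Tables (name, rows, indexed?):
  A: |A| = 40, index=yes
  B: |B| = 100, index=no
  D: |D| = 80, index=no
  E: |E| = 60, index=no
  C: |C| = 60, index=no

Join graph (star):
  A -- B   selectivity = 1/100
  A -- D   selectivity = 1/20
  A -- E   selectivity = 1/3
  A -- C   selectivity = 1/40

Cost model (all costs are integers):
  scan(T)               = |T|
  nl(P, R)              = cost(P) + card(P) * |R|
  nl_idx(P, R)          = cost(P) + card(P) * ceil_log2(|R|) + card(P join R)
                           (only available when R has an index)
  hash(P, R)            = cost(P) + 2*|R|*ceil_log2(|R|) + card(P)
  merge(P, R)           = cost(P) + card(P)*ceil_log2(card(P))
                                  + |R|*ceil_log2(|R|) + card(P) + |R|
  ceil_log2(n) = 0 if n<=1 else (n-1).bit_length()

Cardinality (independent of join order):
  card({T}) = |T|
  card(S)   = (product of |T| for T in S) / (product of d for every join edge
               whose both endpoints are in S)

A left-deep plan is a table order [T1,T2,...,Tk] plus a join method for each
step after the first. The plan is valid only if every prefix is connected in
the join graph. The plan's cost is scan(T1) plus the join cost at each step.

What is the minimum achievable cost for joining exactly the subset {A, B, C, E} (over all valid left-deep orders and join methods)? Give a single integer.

Selinger DP over subsets of {A,B,C,E}:
  {A}: scan cost=40, card=40
  {B}: scan cost=100, card=100
  {E}: scan cost=60, card=60
  {C}: scan cost=60, card=60
  {AB}: card=40; try (A,hash)→680, (A,nl_idx)→740, (B,merge)→1120, (A,merge)→1180, (B,hash)→1480, (B,nl)→4040 …(+1); best=680 via (A,hash)
  {AE}: card=800; try (A,hash)→600, (E,merge)→740, (A,merge)→760, (E,hash)→800, (A,nl_idx)→1220, (E,nl)→2440 …(+1); best=600 via (A,hash)
  {AC}: card=60; try (A,nl_idx)→480, (A,hash)→600, (C,merge)→740, (A,merge)→760, (C,hash)→800, (C,nl)→2440 …(+1); best=480 via (A,nl_idx)
  {ABE}: card=800; try (E,merge)→1380, (E,hash)→1440, (B,hash)→2800, (E,nl)→3080, (B,merge)→10200, (B,nl)→80600; best=1380 via (E,merge)
  {ABC}: card=60; try (C,merge)→1380, (C,hash)→1440, (B,merge)→1700, (B,hash)→1940, (C,nl)→3080, (B,nl)→6480; best=1380 via (C,merge)
  {ACE}: card=1200; try (E,hash)→1260, (E,merge)→1320, (C,hash)→2120, (E,nl)→4080, (C,merge)→9820, (C,nl)→48600; best=1260 via (E,hash)
  {ABCE}: card=1200; try (E,hash)→2160, (E,merge)→2220, (C,hash)→2900, (B,hash)→3860, (E,nl)→4980, (C,merge)→10600 …(+3); best=2160 via (E,hash)

2160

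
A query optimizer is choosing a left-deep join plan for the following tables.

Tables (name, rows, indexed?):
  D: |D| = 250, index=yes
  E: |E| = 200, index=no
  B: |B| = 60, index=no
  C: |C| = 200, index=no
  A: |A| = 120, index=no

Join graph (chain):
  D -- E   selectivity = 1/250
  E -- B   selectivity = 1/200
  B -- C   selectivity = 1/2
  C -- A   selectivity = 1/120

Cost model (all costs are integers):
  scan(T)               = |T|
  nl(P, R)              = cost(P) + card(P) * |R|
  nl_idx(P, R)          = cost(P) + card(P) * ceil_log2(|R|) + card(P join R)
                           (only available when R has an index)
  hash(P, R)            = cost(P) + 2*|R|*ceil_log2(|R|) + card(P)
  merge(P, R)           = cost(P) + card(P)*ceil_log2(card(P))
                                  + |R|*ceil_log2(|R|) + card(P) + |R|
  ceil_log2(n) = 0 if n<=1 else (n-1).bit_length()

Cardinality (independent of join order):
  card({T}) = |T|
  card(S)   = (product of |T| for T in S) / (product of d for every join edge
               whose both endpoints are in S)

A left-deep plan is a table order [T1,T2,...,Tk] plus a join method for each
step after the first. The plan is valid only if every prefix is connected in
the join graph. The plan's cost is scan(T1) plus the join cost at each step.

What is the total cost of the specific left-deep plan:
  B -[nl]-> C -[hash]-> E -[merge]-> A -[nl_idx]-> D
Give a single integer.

step 1: scan B: cost=60, card=60
step 2: join C via nl
    card(P join C) = 60*200/(2) = 6000
    cost = 60 + 60*200 = 12060
step 3: join E via hash
    card(P join E) = 6000*200/(200) = 6000
    cost = 12060 + 2*200*8 + 6000 = 21260
step 4: join A via merge
    card(P join A) = 6000*120/(120) = 6000
    cost = 21260 + 6000*13 + 120*7 + 6000 + 120 = 106220
step 5: join D via nl_idx
    card(P join D) = 6000*250/(250) = 6000
    cost = 106220 + 6000*8 + 6000 = 160220

160220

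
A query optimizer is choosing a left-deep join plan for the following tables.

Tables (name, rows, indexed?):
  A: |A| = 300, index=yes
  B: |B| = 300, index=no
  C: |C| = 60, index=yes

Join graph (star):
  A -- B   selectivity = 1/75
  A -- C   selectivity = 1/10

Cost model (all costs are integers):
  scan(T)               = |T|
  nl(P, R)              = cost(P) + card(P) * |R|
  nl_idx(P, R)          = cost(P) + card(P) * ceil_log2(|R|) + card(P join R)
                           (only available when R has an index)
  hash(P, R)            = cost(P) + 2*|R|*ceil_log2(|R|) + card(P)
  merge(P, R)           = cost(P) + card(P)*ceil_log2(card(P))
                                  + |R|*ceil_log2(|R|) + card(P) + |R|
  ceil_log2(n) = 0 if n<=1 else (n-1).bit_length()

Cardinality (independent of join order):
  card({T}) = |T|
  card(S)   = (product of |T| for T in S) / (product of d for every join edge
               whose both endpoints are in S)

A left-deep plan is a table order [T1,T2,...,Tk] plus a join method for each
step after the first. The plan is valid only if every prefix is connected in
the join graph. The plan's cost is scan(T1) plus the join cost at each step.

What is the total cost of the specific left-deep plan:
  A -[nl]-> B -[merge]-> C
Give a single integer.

105120

step 1: scan A: cost=300, card=300
step 2: join B via nl
    card(P join B) = 300*300/(75) = 1200
    cost = 300 + 300*300 = 90300
step 3: join C via merge
    card(P join C) = 1200*60/(10) = 7200
    cost = 90300 + 1200*11 + 60*6 + 1200 + 60 = 105120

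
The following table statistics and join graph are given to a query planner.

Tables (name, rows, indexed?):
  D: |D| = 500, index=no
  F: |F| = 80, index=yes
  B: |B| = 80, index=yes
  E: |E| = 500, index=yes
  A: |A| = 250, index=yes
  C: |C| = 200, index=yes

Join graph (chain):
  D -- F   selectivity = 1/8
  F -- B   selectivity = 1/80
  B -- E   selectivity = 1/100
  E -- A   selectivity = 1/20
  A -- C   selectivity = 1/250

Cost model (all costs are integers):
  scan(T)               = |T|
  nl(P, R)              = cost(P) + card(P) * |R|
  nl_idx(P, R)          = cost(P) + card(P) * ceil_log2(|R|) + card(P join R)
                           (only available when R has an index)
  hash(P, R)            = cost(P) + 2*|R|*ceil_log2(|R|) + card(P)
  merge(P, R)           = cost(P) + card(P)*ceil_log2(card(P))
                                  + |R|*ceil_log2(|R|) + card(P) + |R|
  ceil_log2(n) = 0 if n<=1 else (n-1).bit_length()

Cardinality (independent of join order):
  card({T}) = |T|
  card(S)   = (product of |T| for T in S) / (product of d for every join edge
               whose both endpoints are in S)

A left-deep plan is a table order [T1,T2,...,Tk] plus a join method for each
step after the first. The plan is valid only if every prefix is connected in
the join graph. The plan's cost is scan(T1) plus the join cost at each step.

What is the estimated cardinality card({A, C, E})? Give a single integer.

5000

Tables in S: A(250), C(200), E(500)
Edges inside S: E-A(d=20), A-C(d=250)
numerator = 250 * 200 * 500 = 25000000
denominator = 20 * 250 = 5000
card(S) = 25000000 / 5000 = 5000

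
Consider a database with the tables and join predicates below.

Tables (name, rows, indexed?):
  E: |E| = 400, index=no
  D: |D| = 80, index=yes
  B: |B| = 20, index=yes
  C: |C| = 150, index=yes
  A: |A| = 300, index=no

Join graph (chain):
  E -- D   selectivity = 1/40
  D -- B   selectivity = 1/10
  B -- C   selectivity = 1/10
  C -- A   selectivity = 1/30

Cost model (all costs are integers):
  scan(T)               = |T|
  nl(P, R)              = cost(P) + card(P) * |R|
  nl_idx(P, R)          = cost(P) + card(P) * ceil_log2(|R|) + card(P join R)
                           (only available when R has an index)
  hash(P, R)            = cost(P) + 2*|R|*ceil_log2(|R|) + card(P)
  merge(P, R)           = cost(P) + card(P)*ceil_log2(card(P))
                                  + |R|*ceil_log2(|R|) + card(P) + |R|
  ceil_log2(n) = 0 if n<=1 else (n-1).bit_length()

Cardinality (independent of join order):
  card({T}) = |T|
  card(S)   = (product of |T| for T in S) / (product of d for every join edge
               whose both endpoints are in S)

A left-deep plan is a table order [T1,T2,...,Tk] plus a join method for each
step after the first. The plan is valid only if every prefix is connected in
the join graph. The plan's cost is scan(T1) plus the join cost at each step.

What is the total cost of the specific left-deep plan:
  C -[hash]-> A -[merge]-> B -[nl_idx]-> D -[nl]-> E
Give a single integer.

9668820

step 1: scan C: cost=150, card=150
step 2: join A via hash
    card(P join A) = 150*300/(30) = 1500
    cost = 150 + 2*300*9 + 150 = 5700
step 3: join B via merge
    card(P join B) = 1500*20/(10) = 3000
    cost = 5700 + 1500*11 + 20*5 + 1500 + 20 = 23820
step 4: join D via nl_idx
    card(P join D) = 3000*80/(10) = 24000
    cost = 23820 + 3000*7 + 24000 = 68820
step 5: join E via nl
    card(P join E) = 24000*400/(40) = 240000
    cost = 68820 + 24000*400 = 9668820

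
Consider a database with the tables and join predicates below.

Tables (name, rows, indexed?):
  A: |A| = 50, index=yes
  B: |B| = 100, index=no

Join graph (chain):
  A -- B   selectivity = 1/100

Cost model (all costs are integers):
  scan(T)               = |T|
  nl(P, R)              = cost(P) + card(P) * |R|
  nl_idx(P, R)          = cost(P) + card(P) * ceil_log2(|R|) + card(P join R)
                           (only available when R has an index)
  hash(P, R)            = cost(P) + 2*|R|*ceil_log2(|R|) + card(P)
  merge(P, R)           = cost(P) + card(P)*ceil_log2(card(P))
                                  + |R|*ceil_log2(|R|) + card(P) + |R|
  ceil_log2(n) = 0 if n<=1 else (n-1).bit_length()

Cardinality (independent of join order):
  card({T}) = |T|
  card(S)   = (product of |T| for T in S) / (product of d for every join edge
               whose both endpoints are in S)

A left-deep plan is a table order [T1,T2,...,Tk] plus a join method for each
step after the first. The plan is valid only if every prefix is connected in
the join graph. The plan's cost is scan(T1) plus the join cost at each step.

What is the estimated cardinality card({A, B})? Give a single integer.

Tables in S: A(50), B(100)
Edges inside S: A-B(d=100)
numerator = 50 * 100 = 5000
denominator = 100 = 100
card(S) = 5000 / 100 = 50

50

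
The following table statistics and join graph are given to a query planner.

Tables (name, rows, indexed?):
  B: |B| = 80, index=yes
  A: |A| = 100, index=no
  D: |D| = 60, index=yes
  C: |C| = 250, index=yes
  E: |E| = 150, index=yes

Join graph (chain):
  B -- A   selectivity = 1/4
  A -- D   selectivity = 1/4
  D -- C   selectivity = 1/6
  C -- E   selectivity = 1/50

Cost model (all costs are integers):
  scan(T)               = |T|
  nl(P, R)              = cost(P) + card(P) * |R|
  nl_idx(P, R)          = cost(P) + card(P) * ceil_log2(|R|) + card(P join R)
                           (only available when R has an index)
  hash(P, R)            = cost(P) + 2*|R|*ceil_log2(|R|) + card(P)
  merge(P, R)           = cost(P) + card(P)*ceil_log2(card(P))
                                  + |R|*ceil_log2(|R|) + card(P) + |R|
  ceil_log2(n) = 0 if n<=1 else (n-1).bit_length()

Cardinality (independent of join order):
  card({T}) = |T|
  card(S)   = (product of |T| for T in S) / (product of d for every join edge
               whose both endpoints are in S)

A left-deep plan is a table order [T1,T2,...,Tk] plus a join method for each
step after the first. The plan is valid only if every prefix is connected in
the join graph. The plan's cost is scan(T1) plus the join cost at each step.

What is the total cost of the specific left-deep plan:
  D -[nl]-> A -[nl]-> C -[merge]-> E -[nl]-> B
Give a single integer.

step 1: scan D: cost=60, card=60
step 2: join A via nl
    card(P join A) = 60*100/(4) = 1500
    cost = 60 + 60*100 = 6060
step 3: join C via nl
    card(P join C) = 1500*250/(6) = 62500
    cost = 6060 + 1500*250 = 381060
step 4: join E via merge
    card(P join E) = 62500*150/(50) = 187500
    cost = 381060 + 62500*16 + 150*8 + 62500 + 150 = 1444910
step 5: join B via nl
    card(P join B) = 187500*80/(4) = 3750000
    cost = 1444910 + 187500*80 = 16444910

16444910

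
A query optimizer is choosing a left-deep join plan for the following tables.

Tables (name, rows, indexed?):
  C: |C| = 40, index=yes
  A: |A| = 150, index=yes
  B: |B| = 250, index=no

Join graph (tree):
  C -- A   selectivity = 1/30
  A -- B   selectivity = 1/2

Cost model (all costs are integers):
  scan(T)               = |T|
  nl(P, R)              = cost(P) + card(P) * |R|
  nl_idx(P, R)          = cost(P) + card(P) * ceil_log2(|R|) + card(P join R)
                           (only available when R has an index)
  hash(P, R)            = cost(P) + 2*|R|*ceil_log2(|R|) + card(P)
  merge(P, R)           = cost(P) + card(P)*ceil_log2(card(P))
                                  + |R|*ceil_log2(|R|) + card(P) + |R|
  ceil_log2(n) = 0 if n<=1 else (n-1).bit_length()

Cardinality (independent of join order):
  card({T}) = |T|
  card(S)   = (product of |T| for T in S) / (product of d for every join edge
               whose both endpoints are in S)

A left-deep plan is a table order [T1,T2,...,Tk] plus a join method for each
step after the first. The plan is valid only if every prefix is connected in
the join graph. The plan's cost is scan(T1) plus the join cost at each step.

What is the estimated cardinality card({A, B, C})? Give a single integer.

Tables in S: A(150), B(250), C(40)
Edges inside S: C-A(d=30), A-B(d=2)
numerator = 150 * 250 * 40 = 1500000
denominator = 30 * 2 = 60
card(S) = 1500000 / 60 = 25000

25000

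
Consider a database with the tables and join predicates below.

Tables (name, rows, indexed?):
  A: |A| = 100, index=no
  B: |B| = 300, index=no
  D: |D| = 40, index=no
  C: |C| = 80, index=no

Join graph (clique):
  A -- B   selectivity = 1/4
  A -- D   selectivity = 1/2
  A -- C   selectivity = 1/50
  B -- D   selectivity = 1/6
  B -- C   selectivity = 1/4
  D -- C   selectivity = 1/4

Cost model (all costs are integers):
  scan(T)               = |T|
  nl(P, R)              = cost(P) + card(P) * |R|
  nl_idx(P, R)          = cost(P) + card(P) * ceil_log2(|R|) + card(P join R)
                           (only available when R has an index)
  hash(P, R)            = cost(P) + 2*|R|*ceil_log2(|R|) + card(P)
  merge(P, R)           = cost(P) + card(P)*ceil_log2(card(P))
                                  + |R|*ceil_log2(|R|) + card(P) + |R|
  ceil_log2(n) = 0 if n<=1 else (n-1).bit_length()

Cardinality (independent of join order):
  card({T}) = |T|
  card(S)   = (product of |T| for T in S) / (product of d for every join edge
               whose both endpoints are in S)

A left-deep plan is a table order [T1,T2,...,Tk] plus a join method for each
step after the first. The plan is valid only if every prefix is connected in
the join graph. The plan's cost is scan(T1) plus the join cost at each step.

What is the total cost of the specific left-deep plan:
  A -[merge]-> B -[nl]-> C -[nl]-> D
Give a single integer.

723900

step 1: scan A: cost=100, card=100
step 2: join B via merge
    card(P join B) = 100*300/(4) = 7500
    cost = 100 + 100*7 + 300*9 + 100 + 300 = 3900
step 3: join C via nl
    card(P join C) = 7500*80/(50*4) = 3000
    cost = 3900 + 7500*80 = 603900
step 4: join D via nl
    card(P join D) = 3000*40/(2*6*4) = 2500
    cost = 603900 + 3000*40 = 723900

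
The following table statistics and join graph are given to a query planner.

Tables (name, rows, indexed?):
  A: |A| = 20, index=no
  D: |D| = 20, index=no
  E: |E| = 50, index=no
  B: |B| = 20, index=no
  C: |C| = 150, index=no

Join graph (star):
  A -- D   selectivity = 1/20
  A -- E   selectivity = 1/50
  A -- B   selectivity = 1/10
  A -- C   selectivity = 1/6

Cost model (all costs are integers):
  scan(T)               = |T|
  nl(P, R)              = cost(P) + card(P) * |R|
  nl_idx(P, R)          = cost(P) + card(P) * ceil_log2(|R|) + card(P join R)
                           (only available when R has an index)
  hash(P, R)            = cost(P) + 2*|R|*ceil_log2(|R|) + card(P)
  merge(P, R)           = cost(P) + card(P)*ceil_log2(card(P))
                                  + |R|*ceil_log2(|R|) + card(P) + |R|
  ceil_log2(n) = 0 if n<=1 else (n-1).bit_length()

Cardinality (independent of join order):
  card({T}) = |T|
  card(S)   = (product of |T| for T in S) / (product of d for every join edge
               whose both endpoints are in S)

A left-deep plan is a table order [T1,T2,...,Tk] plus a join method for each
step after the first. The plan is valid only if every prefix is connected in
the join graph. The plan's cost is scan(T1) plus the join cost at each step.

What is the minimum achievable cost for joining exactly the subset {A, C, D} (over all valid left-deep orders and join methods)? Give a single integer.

Selinger DP over subsets of {A,C,D}:
  {A}: scan cost=20, card=20
  {D}: scan cost=20, card=20
  {C}: scan cost=150, card=150
  {AD}: card=20; try (D,hash)→240, (A,hash)→240, (D,merge)→260, (A,merge)→260, (D,nl)→420, (A,nl)→420; best=240 via (D,hash)
  {AC}: card=500; try (A,hash)→500, (C,merge)→1490, (A,merge)→1620, (C,hash)→2440, (C,nl)→3020, (A,nl)→3150; best=500 via (A,hash)
  {ACD}: card=500; try (D,hash)→1200, (C,merge)→1710, (C,hash)→2660, (C,nl)→3240, (D,merge)→5620, (D,nl)→10500; best=1200 via (D,hash)

1200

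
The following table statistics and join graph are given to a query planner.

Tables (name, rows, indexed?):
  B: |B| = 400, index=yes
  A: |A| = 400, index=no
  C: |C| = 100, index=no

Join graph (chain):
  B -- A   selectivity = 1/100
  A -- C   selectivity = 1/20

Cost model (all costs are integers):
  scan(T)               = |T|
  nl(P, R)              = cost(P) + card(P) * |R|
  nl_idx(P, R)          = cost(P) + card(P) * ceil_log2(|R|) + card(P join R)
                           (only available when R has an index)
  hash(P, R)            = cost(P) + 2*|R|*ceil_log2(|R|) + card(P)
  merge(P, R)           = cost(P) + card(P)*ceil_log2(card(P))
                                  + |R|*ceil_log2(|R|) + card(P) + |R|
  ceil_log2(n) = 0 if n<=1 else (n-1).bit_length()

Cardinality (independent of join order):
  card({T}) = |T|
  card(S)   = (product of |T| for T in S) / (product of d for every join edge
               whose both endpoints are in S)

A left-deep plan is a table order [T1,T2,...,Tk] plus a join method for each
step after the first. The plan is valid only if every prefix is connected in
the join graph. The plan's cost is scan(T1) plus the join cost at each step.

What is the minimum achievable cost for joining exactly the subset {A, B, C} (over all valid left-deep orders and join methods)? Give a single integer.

8600

Selinger DP over subsets of {A,B,C}:
  {B}: scan cost=400, card=400
  {A}: scan cost=400, card=400
  {C}: scan cost=100, card=100
  {AB}: card=1600; try (B,nl_idx)→5600, (B,hash)→8000, (A,hash)→8000, (B,merge)→8400, (A,merge)→8400, (B,nl)→160400 …(+1); best=5600 via (B,nl_idx)
  {AC}: card=2000; try (C,hash)→2200, (A,merge)→4900, (C,merge)→5200, (A,hash)→7400, (A,nl)→40100, (C,nl)→40400; best=2200 via (C,hash)
  {ABC}: card=8000; try (C,hash)→8600, (B,hash)→11400, (C,merge)→25600, (B,nl_idx)→28200, (B,merge)→30200, (C,nl)→165600 …(+1); best=8600 via (C,hash)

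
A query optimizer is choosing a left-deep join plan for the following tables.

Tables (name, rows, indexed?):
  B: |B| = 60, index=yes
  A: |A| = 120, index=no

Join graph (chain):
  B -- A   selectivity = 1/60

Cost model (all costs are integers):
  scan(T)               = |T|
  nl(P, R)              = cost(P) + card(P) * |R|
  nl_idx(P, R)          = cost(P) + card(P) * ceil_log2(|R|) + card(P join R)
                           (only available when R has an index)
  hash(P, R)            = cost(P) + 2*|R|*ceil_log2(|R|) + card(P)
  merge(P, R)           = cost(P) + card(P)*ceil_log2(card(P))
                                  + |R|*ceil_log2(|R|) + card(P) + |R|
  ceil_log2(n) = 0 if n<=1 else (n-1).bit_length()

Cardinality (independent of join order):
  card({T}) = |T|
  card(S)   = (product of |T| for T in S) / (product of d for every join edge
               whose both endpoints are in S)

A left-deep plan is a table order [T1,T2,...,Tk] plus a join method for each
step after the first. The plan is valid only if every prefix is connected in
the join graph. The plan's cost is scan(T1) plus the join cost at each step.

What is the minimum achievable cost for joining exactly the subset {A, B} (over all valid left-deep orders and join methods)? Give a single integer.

960

Selinger DP over subsets of {A,B}:
  {B}: scan cost=60, card=60
  {A}: scan cost=120, card=120
  {AB}: card=120; try (B,hash)→960, (B,nl_idx)→960, (A,merge)→1440, (B,merge)→1500, (A,hash)→1800, (A,nl)→7260 …(+1); best=960 via (B,hash)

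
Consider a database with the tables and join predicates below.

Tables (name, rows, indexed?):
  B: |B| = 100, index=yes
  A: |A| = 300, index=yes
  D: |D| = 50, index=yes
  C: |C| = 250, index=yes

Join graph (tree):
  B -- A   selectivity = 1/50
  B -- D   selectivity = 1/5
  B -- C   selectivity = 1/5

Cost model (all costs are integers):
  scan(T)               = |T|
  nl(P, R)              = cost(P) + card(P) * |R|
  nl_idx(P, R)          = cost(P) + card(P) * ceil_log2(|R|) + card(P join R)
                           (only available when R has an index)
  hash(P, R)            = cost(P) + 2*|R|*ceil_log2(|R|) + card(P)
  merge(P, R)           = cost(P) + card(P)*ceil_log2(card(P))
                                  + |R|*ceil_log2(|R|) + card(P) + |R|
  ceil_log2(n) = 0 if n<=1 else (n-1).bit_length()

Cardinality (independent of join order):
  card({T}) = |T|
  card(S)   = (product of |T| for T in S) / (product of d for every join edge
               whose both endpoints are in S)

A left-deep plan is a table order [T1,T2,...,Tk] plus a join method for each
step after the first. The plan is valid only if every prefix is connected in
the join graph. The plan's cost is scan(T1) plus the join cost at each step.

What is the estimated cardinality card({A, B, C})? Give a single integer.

Tables in S: A(300), B(100), C(250)
Edges inside S: B-A(d=50), B-C(d=5)
numerator = 300 * 100 * 250 = 7500000
denominator = 50 * 5 = 250
card(S) = 7500000 / 250 = 30000

30000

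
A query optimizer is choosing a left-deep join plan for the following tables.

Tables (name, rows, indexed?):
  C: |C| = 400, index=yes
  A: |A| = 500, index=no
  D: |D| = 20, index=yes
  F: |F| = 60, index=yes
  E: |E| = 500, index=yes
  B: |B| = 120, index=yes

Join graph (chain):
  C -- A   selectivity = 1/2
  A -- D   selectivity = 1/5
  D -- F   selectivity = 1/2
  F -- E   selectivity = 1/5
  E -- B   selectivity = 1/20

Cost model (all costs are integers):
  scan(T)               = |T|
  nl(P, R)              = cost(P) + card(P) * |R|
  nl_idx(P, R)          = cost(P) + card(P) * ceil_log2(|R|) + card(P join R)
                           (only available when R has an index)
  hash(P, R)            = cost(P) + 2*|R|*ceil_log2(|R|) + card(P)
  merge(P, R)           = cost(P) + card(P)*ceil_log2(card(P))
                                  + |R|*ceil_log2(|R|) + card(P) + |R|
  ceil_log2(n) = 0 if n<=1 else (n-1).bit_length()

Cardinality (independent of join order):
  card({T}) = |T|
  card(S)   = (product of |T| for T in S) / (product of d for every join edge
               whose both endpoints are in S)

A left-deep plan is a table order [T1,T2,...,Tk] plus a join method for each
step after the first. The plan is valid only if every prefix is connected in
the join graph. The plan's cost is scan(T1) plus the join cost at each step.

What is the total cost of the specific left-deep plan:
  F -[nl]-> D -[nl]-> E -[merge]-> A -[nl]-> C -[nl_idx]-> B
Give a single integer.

step 1: scan F: cost=60, card=60
step 2: join D via nl
    card(P join D) = 60*20/(2) = 600
    cost = 60 + 60*20 = 1260
step 3: join E via nl
    card(P join E) = 600*500/(5) = 60000
    cost = 1260 + 600*500 = 301260
step 4: join A via merge
    card(P join A) = 60000*500/(5) = 6000000
    cost = 301260 + 60000*16 + 500*9 + 60000 + 500 = 1326260
step 5: join C via nl
    card(P join C) = 6000000*400/(2) = 1200000000
    cost = 1326260 + 6000000*400 = 2401326260
step 6: join B via nl_idx
    card(P join B) = 1200000000*120/(20) = 7200000000
    cost = 2401326260 + 1200000000*7 + 7200000000 = 18001326260

18001326260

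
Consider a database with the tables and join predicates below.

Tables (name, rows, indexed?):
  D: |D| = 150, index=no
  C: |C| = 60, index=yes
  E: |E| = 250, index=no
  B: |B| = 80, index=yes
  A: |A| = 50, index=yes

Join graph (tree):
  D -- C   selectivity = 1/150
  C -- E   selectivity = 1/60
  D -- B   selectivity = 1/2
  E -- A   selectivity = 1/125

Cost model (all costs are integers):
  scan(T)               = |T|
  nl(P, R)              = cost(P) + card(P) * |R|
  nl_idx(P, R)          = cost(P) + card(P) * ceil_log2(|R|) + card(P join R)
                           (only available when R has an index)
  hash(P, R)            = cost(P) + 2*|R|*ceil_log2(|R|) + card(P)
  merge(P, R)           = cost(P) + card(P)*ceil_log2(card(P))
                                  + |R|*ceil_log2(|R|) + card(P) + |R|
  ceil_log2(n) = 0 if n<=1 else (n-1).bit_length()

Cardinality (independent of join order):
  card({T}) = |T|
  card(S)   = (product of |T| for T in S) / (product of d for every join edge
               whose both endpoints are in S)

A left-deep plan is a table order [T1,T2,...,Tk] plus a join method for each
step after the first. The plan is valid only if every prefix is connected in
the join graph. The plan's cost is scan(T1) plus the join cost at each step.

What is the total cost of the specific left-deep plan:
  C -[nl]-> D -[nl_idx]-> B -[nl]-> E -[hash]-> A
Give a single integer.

step 1: scan C: cost=60, card=60
step 2: join D via nl
    card(P join D) = 60*150/(150) = 60
    cost = 60 + 60*150 = 9060
step 3: join B via nl_idx
    card(P join B) = 60*80/(2) = 2400
    cost = 9060 + 60*7 + 2400 = 11880
step 4: join E via nl
    card(P join E) = 2400*250/(60) = 10000
    cost = 11880 + 2400*250 = 611880
step 5: join A via hash
    card(P join A) = 10000*50/(125) = 4000
    cost = 611880 + 2*50*6 + 10000 = 622480

622480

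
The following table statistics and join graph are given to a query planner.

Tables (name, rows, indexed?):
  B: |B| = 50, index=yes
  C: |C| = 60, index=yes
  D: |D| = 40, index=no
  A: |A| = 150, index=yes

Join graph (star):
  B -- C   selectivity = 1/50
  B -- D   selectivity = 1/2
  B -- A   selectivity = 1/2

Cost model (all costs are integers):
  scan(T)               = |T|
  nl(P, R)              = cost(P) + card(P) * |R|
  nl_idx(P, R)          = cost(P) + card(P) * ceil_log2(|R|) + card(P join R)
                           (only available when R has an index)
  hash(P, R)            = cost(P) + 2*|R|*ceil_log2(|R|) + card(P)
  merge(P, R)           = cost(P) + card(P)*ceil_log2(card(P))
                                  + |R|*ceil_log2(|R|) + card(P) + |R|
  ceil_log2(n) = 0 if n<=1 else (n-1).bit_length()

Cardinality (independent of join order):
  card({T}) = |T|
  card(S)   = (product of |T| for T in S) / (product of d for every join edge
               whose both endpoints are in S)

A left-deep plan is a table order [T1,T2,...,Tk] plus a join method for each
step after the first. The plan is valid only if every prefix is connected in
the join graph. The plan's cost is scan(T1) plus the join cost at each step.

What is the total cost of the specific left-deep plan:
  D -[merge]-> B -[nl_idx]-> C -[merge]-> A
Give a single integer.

step 1: scan D: cost=40, card=40
step 2: join B via merge
    card(P join B) = 40*50/(2) = 1000
    cost = 40 + 40*6 + 50*6 + 40 + 50 = 670
step 3: join C via nl_idx
    card(P join C) = 1000*60/(50) = 1200
    cost = 670 + 1000*6 + 1200 = 7870
step 4: join A via merge
    card(P join A) = 1200*150/(2) = 90000
    cost = 7870 + 1200*11 + 150*8 + 1200 + 150 = 23620

23620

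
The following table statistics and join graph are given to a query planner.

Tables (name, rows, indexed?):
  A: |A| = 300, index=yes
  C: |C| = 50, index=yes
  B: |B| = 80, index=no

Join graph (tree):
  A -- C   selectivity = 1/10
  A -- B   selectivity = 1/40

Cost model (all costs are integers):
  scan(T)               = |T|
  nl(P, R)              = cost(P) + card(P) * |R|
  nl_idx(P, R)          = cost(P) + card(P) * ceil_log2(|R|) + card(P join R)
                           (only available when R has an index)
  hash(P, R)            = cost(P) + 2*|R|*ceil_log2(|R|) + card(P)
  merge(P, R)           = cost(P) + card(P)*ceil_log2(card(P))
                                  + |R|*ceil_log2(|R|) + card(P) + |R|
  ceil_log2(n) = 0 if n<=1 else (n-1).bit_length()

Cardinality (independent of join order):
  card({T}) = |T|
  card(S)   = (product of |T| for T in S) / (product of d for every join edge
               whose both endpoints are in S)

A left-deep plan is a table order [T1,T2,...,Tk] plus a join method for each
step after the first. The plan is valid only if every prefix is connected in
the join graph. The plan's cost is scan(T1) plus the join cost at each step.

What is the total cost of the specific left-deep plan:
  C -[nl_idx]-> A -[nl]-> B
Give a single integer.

step 1: scan C: cost=50, card=50
step 2: join A via nl_idx
    card(P join A) = 50*300/(10) = 1500
    cost = 50 + 50*9 + 1500 = 2000
step 3: join B via nl
    card(P join B) = 1500*80/(40) = 3000
    cost = 2000 + 1500*80 = 122000

122000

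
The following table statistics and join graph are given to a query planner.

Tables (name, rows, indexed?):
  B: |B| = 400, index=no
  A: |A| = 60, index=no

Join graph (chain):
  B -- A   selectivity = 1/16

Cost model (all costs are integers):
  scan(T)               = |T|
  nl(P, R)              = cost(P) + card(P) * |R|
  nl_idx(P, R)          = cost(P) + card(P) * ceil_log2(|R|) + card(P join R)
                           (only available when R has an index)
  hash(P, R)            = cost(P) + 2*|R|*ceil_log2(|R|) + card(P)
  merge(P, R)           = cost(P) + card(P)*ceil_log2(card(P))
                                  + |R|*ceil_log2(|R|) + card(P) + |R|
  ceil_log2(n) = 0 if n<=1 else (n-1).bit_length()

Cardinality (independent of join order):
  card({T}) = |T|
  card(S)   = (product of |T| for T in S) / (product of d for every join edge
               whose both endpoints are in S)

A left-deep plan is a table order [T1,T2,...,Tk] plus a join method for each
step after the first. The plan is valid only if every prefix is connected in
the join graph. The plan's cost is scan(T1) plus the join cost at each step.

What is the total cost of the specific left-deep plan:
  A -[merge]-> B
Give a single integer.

4480

step 1: scan A: cost=60, card=60
step 2: join B via merge
    card(P join B) = 60*400/(16) = 1500
    cost = 60 + 60*6 + 400*9 + 60 + 400 = 4480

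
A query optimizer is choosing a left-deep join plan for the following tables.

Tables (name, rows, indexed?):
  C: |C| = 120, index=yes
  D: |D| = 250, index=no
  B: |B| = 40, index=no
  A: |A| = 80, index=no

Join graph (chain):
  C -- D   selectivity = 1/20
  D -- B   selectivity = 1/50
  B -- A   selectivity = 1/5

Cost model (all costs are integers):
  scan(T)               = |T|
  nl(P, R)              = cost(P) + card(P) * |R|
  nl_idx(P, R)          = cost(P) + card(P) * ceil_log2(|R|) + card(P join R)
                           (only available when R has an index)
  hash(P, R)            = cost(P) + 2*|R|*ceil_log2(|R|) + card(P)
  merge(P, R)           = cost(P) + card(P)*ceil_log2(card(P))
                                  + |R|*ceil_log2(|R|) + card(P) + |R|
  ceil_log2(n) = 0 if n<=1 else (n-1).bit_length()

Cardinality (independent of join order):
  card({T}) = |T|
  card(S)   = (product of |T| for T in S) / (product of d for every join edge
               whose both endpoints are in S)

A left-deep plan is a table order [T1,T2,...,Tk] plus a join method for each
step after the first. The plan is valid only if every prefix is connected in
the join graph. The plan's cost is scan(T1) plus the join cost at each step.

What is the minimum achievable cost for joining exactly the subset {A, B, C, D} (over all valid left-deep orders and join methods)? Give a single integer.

5180

Selinger DP over subsets of {A,B,C,D}:
  {C}: scan cost=120, card=120
  {D}: scan cost=250, card=250
  {B}: scan cost=40, card=40
  {A}: scan cost=80, card=80
  {CD}: card=1500; try (C,hash)→2180, (D,merge)→3330, (C,merge)→3460, (C,nl_idx)→3500, (D,hash)→4240, (D,nl)→30120 …(+1); best=2180 via (C,hash)
  {BD}: card=200; try (B,hash)→980, (D,merge)→2570, (B,merge)→2780, (D,hash)→4080, (D,nl)→10040, (B,nl)→10250; best=980 via (B,hash)
  {AB}: card=640; try (B,hash)→640, (A,merge)→960, (B,merge)→1000, (A,hash)→1200, (A,nl)→3240, (B,nl)→3280; best=640 via (B,hash)
  {BCD}: card=1200; try (C,hash)→2860, (C,nl_idx)→3580, (C,merge)→3740, (B,hash)→4160, (B,merge)→20460, (C,nl)→24980 …(+1); best=2860 via (C,hash)
  {ABD}: card=3200; try (A,hash)→2300, (A,merge)→3420, (D,hash)→5280, (D,merge)→9930, (A,nl)→16980, (D,nl)→160640; best=2300 via (A,hash)
  {ABCD}: card=19200; try (A,hash)→5180, (C,hash)→7180, (A,merge)→17900, (C,nl_idx)→43900, (C,merge)→44860, (A,nl)→98860 …(+1); best=5180 via (A,hash)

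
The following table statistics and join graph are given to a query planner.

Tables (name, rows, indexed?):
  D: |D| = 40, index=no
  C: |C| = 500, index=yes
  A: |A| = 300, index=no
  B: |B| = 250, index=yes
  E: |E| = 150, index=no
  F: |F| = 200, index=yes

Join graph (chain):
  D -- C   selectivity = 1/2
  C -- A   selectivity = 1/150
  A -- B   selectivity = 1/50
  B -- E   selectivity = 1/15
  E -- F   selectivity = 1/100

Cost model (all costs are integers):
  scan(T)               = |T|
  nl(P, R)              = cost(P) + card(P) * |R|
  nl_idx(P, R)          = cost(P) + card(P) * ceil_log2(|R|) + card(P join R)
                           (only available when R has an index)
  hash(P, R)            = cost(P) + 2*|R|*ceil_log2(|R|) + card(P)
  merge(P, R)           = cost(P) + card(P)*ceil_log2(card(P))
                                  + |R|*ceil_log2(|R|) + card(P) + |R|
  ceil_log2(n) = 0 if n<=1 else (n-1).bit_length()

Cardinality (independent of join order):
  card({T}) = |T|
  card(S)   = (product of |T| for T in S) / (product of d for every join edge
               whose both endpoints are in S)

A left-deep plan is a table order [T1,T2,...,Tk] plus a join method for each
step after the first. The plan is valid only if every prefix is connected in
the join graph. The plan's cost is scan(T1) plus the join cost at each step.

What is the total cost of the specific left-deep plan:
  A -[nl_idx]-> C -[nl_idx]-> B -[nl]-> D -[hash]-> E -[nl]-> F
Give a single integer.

step 1: scan A: cost=300, card=300
step 2: join C via nl_idx
    card(P join C) = 300*500/(150) = 1000
    cost = 300 + 300*9 + 1000 = 4000
step 3: join B via nl_idx
    card(P join B) = 1000*250/(50) = 5000
    cost = 4000 + 1000*8 + 5000 = 17000
step 4: join D via nl
    card(P join D) = 5000*40/(2) = 100000
    cost = 17000 + 5000*40 = 217000
step 5: join E via hash
    card(P join E) = 100000*150/(15) = 1000000
    cost = 217000 + 2*150*8 + 100000 = 319400
step 6: join F via nl
    card(P join F) = 1000000*200/(100) = 2000000
    cost = 319400 + 1000000*200 = 200319400

200319400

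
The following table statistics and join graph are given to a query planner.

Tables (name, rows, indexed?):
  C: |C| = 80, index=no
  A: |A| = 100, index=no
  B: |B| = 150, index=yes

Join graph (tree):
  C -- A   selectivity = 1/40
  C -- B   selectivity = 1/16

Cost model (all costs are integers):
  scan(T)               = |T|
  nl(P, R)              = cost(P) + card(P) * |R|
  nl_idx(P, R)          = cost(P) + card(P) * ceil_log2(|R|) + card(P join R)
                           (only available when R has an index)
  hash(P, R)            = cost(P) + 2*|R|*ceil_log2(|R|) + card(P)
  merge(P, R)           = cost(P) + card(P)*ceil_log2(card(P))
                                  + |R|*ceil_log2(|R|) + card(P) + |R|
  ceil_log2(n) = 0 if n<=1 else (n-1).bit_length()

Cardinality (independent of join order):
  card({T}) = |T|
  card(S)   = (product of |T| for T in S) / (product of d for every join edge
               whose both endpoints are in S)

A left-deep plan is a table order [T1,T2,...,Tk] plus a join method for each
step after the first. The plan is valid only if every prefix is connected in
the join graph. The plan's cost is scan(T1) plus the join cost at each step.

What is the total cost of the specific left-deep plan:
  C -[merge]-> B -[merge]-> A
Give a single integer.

step 1: scan C: cost=80, card=80
step 2: join B via merge
    card(P join B) = 80*150/(16) = 750
    cost = 80 + 80*7 + 150*8 + 80 + 150 = 2070
step 3: join A via merge
    card(P join A) = 750*100/(40) = 1875
    cost = 2070 + 750*10 + 100*7 + 750 + 100 = 11120

11120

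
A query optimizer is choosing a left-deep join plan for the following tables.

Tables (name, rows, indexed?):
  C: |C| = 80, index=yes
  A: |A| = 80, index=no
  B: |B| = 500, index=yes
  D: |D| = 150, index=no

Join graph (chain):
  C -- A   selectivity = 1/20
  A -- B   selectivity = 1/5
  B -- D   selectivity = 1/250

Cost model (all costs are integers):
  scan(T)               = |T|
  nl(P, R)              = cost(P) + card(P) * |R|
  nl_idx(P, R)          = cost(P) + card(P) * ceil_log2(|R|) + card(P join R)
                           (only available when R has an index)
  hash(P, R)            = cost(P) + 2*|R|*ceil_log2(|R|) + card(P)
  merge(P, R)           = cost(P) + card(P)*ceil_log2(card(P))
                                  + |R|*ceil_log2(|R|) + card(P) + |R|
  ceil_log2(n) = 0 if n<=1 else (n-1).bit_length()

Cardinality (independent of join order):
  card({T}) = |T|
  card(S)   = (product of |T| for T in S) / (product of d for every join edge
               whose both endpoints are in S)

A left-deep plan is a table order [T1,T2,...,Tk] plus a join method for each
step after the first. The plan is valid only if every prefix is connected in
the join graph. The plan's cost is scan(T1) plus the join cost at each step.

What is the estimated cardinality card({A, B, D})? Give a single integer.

4800

Tables in S: A(80), B(500), D(150)
Edges inside S: A-B(d=5), B-D(d=250)
numerator = 80 * 500 * 150 = 6000000
denominator = 5 * 250 = 1250
card(S) = 6000000 / 1250 = 4800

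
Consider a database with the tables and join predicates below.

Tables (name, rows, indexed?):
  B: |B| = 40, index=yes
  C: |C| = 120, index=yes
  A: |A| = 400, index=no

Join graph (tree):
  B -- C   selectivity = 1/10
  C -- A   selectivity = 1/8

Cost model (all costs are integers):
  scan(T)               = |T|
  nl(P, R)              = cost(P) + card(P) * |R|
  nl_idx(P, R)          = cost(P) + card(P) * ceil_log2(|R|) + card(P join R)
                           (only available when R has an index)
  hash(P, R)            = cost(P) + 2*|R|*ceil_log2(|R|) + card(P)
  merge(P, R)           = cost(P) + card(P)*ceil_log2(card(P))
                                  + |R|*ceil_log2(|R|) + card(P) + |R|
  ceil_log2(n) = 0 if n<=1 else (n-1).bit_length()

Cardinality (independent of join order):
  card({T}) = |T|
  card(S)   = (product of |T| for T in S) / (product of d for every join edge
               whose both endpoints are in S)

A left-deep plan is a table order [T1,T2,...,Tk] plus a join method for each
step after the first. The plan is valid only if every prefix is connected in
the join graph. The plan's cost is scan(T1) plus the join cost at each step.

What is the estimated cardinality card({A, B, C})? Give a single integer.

24000

Tables in S: A(400), B(40), C(120)
Edges inside S: B-C(d=10), C-A(d=8)
numerator = 400 * 40 * 120 = 1920000
denominator = 10 * 8 = 80
card(S) = 1920000 / 80 = 24000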